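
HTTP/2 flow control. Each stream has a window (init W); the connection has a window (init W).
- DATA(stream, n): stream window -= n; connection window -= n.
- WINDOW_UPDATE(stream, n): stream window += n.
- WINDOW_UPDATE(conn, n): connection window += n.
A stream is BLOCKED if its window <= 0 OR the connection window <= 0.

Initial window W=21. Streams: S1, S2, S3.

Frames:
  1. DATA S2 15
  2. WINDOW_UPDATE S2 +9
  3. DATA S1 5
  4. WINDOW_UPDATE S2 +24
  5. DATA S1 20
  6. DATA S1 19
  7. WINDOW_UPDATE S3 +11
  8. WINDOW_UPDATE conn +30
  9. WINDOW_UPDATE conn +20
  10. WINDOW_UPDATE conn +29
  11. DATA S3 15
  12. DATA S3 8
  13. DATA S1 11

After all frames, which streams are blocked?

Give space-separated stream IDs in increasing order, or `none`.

Op 1: conn=6 S1=21 S2=6 S3=21 blocked=[]
Op 2: conn=6 S1=21 S2=15 S3=21 blocked=[]
Op 3: conn=1 S1=16 S2=15 S3=21 blocked=[]
Op 4: conn=1 S1=16 S2=39 S3=21 blocked=[]
Op 5: conn=-19 S1=-4 S2=39 S3=21 blocked=[1, 2, 3]
Op 6: conn=-38 S1=-23 S2=39 S3=21 blocked=[1, 2, 3]
Op 7: conn=-38 S1=-23 S2=39 S3=32 blocked=[1, 2, 3]
Op 8: conn=-8 S1=-23 S2=39 S3=32 blocked=[1, 2, 3]
Op 9: conn=12 S1=-23 S2=39 S3=32 blocked=[1]
Op 10: conn=41 S1=-23 S2=39 S3=32 blocked=[1]
Op 11: conn=26 S1=-23 S2=39 S3=17 blocked=[1]
Op 12: conn=18 S1=-23 S2=39 S3=9 blocked=[1]
Op 13: conn=7 S1=-34 S2=39 S3=9 blocked=[1]

Answer: S1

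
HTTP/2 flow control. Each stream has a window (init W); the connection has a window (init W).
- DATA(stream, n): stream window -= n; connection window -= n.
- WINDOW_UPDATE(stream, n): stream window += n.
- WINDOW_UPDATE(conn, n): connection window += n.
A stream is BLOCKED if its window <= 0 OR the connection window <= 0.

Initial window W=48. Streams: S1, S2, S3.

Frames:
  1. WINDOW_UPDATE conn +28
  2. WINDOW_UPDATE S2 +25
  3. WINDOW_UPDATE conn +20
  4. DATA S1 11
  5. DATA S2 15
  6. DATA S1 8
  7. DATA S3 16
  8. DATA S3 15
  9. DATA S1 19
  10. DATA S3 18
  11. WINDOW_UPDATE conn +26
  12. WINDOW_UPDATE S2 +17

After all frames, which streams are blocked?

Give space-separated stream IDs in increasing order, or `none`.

Op 1: conn=76 S1=48 S2=48 S3=48 blocked=[]
Op 2: conn=76 S1=48 S2=73 S3=48 blocked=[]
Op 3: conn=96 S1=48 S2=73 S3=48 blocked=[]
Op 4: conn=85 S1=37 S2=73 S3=48 blocked=[]
Op 5: conn=70 S1=37 S2=58 S3=48 blocked=[]
Op 6: conn=62 S1=29 S2=58 S3=48 blocked=[]
Op 7: conn=46 S1=29 S2=58 S3=32 blocked=[]
Op 8: conn=31 S1=29 S2=58 S3=17 blocked=[]
Op 9: conn=12 S1=10 S2=58 S3=17 blocked=[]
Op 10: conn=-6 S1=10 S2=58 S3=-1 blocked=[1, 2, 3]
Op 11: conn=20 S1=10 S2=58 S3=-1 blocked=[3]
Op 12: conn=20 S1=10 S2=75 S3=-1 blocked=[3]

Answer: S3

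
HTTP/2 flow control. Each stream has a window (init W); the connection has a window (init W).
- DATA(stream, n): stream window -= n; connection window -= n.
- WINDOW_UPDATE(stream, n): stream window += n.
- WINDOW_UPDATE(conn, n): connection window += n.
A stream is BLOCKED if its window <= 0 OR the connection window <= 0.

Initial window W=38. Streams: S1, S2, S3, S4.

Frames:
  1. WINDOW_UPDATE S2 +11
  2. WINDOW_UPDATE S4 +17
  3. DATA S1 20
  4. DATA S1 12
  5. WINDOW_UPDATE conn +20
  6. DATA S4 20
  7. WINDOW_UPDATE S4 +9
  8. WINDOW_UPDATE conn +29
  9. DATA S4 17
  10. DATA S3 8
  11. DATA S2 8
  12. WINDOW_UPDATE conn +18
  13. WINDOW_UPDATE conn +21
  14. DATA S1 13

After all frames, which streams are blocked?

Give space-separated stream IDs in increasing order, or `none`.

Answer: S1

Derivation:
Op 1: conn=38 S1=38 S2=49 S3=38 S4=38 blocked=[]
Op 2: conn=38 S1=38 S2=49 S3=38 S4=55 blocked=[]
Op 3: conn=18 S1=18 S2=49 S3=38 S4=55 blocked=[]
Op 4: conn=6 S1=6 S2=49 S3=38 S4=55 blocked=[]
Op 5: conn=26 S1=6 S2=49 S3=38 S4=55 blocked=[]
Op 6: conn=6 S1=6 S2=49 S3=38 S4=35 blocked=[]
Op 7: conn=6 S1=6 S2=49 S3=38 S4=44 blocked=[]
Op 8: conn=35 S1=6 S2=49 S3=38 S4=44 blocked=[]
Op 9: conn=18 S1=6 S2=49 S3=38 S4=27 blocked=[]
Op 10: conn=10 S1=6 S2=49 S3=30 S4=27 blocked=[]
Op 11: conn=2 S1=6 S2=41 S3=30 S4=27 blocked=[]
Op 12: conn=20 S1=6 S2=41 S3=30 S4=27 blocked=[]
Op 13: conn=41 S1=6 S2=41 S3=30 S4=27 blocked=[]
Op 14: conn=28 S1=-7 S2=41 S3=30 S4=27 blocked=[1]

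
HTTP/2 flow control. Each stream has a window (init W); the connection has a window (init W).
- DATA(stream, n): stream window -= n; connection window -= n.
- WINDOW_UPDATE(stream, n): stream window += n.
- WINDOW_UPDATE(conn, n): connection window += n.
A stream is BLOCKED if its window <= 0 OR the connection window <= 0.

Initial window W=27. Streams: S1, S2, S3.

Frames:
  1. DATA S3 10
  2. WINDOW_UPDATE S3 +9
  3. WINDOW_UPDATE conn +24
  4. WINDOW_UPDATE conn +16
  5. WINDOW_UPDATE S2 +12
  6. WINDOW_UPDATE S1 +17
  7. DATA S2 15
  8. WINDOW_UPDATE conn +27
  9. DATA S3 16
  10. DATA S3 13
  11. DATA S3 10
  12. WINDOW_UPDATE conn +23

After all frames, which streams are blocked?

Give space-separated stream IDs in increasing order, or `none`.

Answer: S3

Derivation:
Op 1: conn=17 S1=27 S2=27 S3=17 blocked=[]
Op 2: conn=17 S1=27 S2=27 S3=26 blocked=[]
Op 3: conn=41 S1=27 S2=27 S3=26 blocked=[]
Op 4: conn=57 S1=27 S2=27 S3=26 blocked=[]
Op 5: conn=57 S1=27 S2=39 S3=26 blocked=[]
Op 6: conn=57 S1=44 S2=39 S3=26 blocked=[]
Op 7: conn=42 S1=44 S2=24 S3=26 blocked=[]
Op 8: conn=69 S1=44 S2=24 S3=26 blocked=[]
Op 9: conn=53 S1=44 S2=24 S3=10 blocked=[]
Op 10: conn=40 S1=44 S2=24 S3=-3 blocked=[3]
Op 11: conn=30 S1=44 S2=24 S3=-13 blocked=[3]
Op 12: conn=53 S1=44 S2=24 S3=-13 blocked=[3]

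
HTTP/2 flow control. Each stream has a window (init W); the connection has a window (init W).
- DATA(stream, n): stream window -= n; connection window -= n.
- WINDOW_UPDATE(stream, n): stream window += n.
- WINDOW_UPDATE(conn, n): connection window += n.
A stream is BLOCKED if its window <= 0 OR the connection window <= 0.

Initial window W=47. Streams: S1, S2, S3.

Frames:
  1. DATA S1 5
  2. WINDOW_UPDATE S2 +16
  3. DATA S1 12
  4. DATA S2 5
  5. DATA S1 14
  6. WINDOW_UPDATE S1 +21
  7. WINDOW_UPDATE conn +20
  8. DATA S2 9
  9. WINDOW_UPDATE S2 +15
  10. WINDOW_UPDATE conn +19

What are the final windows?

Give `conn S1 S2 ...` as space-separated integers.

Op 1: conn=42 S1=42 S2=47 S3=47 blocked=[]
Op 2: conn=42 S1=42 S2=63 S3=47 blocked=[]
Op 3: conn=30 S1=30 S2=63 S3=47 blocked=[]
Op 4: conn=25 S1=30 S2=58 S3=47 blocked=[]
Op 5: conn=11 S1=16 S2=58 S3=47 blocked=[]
Op 6: conn=11 S1=37 S2=58 S3=47 blocked=[]
Op 7: conn=31 S1=37 S2=58 S3=47 blocked=[]
Op 8: conn=22 S1=37 S2=49 S3=47 blocked=[]
Op 9: conn=22 S1=37 S2=64 S3=47 blocked=[]
Op 10: conn=41 S1=37 S2=64 S3=47 blocked=[]

Answer: 41 37 64 47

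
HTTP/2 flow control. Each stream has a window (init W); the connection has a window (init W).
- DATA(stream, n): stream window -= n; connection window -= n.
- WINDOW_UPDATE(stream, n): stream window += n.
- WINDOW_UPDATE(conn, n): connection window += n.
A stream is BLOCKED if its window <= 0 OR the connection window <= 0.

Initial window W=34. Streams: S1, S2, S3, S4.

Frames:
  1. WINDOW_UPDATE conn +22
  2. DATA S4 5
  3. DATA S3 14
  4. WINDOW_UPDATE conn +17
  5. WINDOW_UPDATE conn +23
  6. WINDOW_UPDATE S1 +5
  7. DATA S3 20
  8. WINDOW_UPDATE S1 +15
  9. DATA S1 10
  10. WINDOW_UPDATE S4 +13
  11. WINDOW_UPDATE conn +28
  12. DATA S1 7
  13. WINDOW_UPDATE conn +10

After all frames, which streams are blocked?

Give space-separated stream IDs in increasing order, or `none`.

Op 1: conn=56 S1=34 S2=34 S3=34 S4=34 blocked=[]
Op 2: conn=51 S1=34 S2=34 S3=34 S4=29 blocked=[]
Op 3: conn=37 S1=34 S2=34 S3=20 S4=29 blocked=[]
Op 4: conn=54 S1=34 S2=34 S3=20 S4=29 blocked=[]
Op 5: conn=77 S1=34 S2=34 S3=20 S4=29 blocked=[]
Op 6: conn=77 S1=39 S2=34 S3=20 S4=29 blocked=[]
Op 7: conn=57 S1=39 S2=34 S3=0 S4=29 blocked=[3]
Op 8: conn=57 S1=54 S2=34 S3=0 S4=29 blocked=[3]
Op 9: conn=47 S1=44 S2=34 S3=0 S4=29 blocked=[3]
Op 10: conn=47 S1=44 S2=34 S3=0 S4=42 blocked=[3]
Op 11: conn=75 S1=44 S2=34 S3=0 S4=42 blocked=[3]
Op 12: conn=68 S1=37 S2=34 S3=0 S4=42 blocked=[3]
Op 13: conn=78 S1=37 S2=34 S3=0 S4=42 blocked=[3]

Answer: S3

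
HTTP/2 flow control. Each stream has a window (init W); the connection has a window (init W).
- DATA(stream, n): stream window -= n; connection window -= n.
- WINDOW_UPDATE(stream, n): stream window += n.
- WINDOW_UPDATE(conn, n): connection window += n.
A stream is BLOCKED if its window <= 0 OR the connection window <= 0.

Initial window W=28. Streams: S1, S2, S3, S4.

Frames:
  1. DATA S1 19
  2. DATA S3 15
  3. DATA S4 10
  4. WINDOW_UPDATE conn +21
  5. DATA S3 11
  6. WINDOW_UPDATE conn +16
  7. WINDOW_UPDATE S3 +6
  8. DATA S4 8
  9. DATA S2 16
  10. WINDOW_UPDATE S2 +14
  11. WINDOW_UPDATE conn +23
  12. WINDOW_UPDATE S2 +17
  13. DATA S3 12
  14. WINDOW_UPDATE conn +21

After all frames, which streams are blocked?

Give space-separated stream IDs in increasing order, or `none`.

Op 1: conn=9 S1=9 S2=28 S3=28 S4=28 blocked=[]
Op 2: conn=-6 S1=9 S2=28 S3=13 S4=28 blocked=[1, 2, 3, 4]
Op 3: conn=-16 S1=9 S2=28 S3=13 S4=18 blocked=[1, 2, 3, 4]
Op 4: conn=5 S1=9 S2=28 S3=13 S4=18 blocked=[]
Op 5: conn=-6 S1=9 S2=28 S3=2 S4=18 blocked=[1, 2, 3, 4]
Op 6: conn=10 S1=9 S2=28 S3=2 S4=18 blocked=[]
Op 7: conn=10 S1=9 S2=28 S3=8 S4=18 blocked=[]
Op 8: conn=2 S1=9 S2=28 S3=8 S4=10 blocked=[]
Op 9: conn=-14 S1=9 S2=12 S3=8 S4=10 blocked=[1, 2, 3, 4]
Op 10: conn=-14 S1=9 S2=26 S3=8 S4=10 blocked=[1, 2, 3, 4]
Op 11: conn=9 S1=9 S2=26 S3=8 S4=10 blocked=[]
Op 12: conn=9 S1=9 S2=43 S3=8 S4=10 blocked=[]
Op 13: conn=-3 S1=9 S2=43 S3=-4 S4=10 blocked=[1, 2, 3, 4]
Op 14: conn=18 S1=9 S2=43 S3=-4 S4=10 blocked=[3]

Answer: S3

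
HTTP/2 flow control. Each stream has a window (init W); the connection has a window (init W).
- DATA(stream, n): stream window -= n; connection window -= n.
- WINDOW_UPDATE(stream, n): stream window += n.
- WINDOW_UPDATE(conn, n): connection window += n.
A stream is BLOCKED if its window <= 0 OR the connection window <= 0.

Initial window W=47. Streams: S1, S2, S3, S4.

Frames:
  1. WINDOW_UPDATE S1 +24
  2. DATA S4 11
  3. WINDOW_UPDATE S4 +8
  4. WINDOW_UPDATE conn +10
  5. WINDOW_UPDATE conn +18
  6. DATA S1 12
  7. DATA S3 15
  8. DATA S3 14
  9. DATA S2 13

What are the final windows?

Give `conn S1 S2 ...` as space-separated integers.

Answer: 10 59 34 18 44

Derivation:
Op 1: conn=47 S1=71 S2=47 S3=47 S4=47 blocked=[]
Op 2: conn=36 S1=71 S2=47 S3=47 S4=36 blocked=[]
Op 3: conn=36 S1=71 S2=47 S3=47 S4=44 blocked=[]
Op 4: conn=46 S1=71 S2=47 S3=47 S4=44 blocked=[]
Op 5: conn=64 S1=71 S2=47 S3=47 S4=44 blocked=[]
Op 6: conn=52 S1=59 S2=47 S3=47 S4=44 blocked=[]
Op 7: conn=37 S1=59 S2=47 S3=32 S4=44 blocked=[]
Op 8: conn=23 S1=59 S2=47 S3=18 S4=44 blocked=[]
Op 9: conn=10 S1=59 S2=34 S3=18 S4=44 blocked=[]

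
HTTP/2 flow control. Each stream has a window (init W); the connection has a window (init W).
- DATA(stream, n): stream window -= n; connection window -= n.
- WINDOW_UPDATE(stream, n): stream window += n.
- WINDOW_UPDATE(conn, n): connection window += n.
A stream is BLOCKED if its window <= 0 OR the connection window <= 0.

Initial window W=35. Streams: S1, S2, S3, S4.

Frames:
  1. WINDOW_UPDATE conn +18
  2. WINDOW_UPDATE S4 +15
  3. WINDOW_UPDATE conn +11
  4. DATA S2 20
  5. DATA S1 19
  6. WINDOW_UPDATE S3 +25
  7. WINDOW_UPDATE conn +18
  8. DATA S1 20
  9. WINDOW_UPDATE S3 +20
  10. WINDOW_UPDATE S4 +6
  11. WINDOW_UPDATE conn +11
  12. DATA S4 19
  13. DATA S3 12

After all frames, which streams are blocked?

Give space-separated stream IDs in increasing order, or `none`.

Op 1: conn=53 S1=35 S2=35 S3=35 S4=35 blocked=[]
Op 2: conn=53 S1=35 S2=35 S3=35 S4=50 blocked=[]
Op 3: conn=64 S1=35 S2=35 S3=35 S4=50 blocked=[]
Op 4: conn=44 S1=35 S2=15 S3=35 S4=50 blocked=[]
Op 5: conn=25 S1=16 S2=15 S3=35 S4=50 blocked=[]
Op 6: conn=25 S1=16 S2=15 S3=60 S4=50 blocked=[]
Op 7: conn=43 S1=16 S2=15 S3=60 S4=50 blocked=[]
Op 8: conn=23 S1=-4 S2=15 S3=60 S4=50 blocked=[1]
Op 9: conn=23 S1=-4 S2=15 S3=80 S4=50 blocked=[1]
Op 10: conn=23 S1=-4 S2=15 S3=80 S4=56 blocked=[1]
Op 11: conn=34 S1=-4 S2=15 S3=80 S4=56 blocked=[1]
Op 12: conn=15 S1=-4 S2=15 S3=80 S4=37 blocked=[1]
Op 13: conn=3 S1=-4 S2=15 S3=68 S4=37 blocked=[1]

Answer: S1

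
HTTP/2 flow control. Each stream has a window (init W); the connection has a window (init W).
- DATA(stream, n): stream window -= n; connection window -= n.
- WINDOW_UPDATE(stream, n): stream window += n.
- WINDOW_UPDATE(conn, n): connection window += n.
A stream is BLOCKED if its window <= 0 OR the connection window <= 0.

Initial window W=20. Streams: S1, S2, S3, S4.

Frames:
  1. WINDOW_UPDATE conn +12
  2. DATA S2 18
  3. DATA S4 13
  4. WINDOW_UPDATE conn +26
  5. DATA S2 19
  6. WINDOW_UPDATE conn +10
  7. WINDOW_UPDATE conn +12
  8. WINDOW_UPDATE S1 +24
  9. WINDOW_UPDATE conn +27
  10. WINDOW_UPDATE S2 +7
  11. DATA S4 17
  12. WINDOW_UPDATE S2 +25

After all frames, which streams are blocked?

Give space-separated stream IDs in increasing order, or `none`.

Answer: S4

Derivation:
Op 1: conn=32 S1=20 S2=20 S3=20 S4=20 blocked=[]
Op 2: conn=14 S1=20 S2=2 S3=20 S4=20 blocked=[]
Op 3: conn=1 S1=20 S2=2 S3=20 S4=7 blocked=[]
Op 4: conn=27 S1=20 S2=2 S3=20 S4=7 blocked=[]
Op 5: conn=8 S1=20 S2=-17 S3=20 S4=7 blocked=[2]
Op 6: conn=18 S1=20 S2=-17 S3=20 S4=7 blocked=[2]
Op 7: conn=30 S1=20 S2=-17 S3=20 S4=7 blocked=[2]
Op 8: conn=30 S1=44 S2=-17 S3=20 S4=7 blocked=[2]
Op 9: conn=57 S1=44 S2=-17 S3=20 S4=7 blocked=[2]
Op 10: conn=57 S1=44 S2=-10 S3=20 S4=7 blocked=[2]
Op 11: conn=40 S1=44 S2=-10 S3=20 S4=-10 blocked=[2, 4]
Op 12: conn=40 S1=44 S2=15 S3=20 S4=-10 blocked=[4]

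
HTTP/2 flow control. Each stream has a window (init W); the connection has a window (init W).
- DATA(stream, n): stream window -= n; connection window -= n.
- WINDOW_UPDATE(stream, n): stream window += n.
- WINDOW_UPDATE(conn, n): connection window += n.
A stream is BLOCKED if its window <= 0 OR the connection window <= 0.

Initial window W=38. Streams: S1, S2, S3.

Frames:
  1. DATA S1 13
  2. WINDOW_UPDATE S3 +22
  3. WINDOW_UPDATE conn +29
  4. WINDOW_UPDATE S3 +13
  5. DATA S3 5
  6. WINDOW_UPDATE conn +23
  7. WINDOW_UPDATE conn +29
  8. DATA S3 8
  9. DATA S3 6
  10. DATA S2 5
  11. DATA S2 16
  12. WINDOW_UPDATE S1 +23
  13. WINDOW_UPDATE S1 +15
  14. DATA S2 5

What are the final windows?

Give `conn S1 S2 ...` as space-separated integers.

Op 1: conn=25 S1=25 S2=38 S3=38 blocked=[]
Op 2: conn=25 S1=25 S2=38 S3=60 blocked=[]
Op 3: conn=54 S1=25 S2=38 S3=60 blocked=[]
Op 4: conn=54 S1=25 S2=38 S3=73 blocked=[]
Op 5: conn=49 S1=25 S2=38 S3=68 blocked=[]
Op 6: conn=72 S1=25 S2=38 S3=68 blocked=[]
Op 7: conn=101 S1=25 S2=38 S3=68 blocked=[]
Op 8: conn=93 S1=25 S2=38 S3=60 blocked=[]
Op 9: conn=87 S1=25 S2=38 S3=54 blocked=[]
Op 10: conn=82 S1=25 S2=33 S3=54 blocked=[]
Op 11: conn=66 S1=25 S2=17 S3=54 blocked=[]
Op 12: conn=66 S1=48 S2=17 S3=54 blocked=[]
Op 13: conn=66 S1=63 S2=17 S3=54 blocked=[]
Op 14: conn=61 S1=63 S2=12 S3=54 blocked=[]

Answer: 61 63 12 54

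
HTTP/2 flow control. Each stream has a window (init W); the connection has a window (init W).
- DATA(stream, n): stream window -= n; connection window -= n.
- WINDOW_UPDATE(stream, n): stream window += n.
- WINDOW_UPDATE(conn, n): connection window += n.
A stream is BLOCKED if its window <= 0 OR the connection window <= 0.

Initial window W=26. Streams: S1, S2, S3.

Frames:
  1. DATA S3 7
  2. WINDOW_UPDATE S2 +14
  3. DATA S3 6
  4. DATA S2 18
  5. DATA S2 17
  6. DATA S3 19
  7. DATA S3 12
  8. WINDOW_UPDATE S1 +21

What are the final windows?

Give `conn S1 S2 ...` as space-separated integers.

Op 1: conn=19 S1=26 S2=26 S3=19 blocked=[]
Op 2: conn=19 S1=26 S2=40 S3=19 blocked=[]
Op 3: conn=13 S1=26 S2=40 S3=13 blocked=[]
Op 4: conn=-5 S1=26 S2=22 S3=13 blocked=[1, 2, 3]
Op 5: conn=-22 S1=26 S2=5 S3=13 blocked=[1, 2, 3]
Op 6: conn=-41 S1=26 S2=5 S3=-6 blocked=[1, 2, 3]
Op 7: conn=-53 S1=26 S2=5 S3=-18 blocked=[1, 2, 3]
Op 8: conn=-53 S1=47 S2=5 S3=-18 blocked=[1, 2, 3]

Answer: -53 47 5 -18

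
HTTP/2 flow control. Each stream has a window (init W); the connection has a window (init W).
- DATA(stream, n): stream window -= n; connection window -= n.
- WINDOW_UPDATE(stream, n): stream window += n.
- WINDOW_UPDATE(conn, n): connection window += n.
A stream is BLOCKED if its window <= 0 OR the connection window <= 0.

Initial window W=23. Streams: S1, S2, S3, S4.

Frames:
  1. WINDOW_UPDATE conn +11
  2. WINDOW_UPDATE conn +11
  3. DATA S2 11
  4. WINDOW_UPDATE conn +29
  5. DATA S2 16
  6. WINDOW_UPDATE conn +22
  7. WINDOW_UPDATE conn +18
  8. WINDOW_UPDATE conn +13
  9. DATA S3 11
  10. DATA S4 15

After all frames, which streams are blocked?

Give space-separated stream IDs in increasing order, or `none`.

Op 1: conn=34 S1=23 S2=23 S3=23 S4=23 blocked=[]
Op 2: conn=45 S1=23 S2=23 S3=23 S4=23 blocked=[]
Op 3: conn=34 S1=23 S2=12 S3=23 S4=23 blocked=[]
Op 4: conn=63 S1=23 S2=12 S3=23 S4=23 blocked=[]
Op 5: conn=47 S1=23 S2=-4 S3=23 S4=23 blocked=[2]
Op 6: conn=69 S1=23 S2=-4 S3=23 S4=23 blocked=[2]
Op 7: conn=87 S1=23 S2=-4 S3=23 S4=23 blocked=[2]
Op 8: conn=100 S1=23 S2=-4 S3=23 S4=23 blocked=[2]
Op 9: conn=89 S1=23 S2=-4 S3=12 S4=23 blocked=[2]
Op 10: conn=74 S1=23 S2=-4 S3=12 S4=8 blocked=[2]

Answer: S2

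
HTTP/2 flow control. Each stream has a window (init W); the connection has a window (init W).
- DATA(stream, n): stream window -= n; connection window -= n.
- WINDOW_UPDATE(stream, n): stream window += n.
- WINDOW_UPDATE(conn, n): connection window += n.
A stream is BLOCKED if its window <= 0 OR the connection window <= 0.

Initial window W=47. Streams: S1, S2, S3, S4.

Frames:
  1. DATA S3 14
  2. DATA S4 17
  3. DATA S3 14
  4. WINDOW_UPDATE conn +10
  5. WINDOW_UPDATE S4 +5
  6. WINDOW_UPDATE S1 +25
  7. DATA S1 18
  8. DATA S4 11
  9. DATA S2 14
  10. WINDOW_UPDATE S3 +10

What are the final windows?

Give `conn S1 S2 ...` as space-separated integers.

Answer: -31 54 33 29 24

Derivation:
Op 1: conn=33 S1=47 S2=47 S3=33 S4=47 blocked=[]
Op 2: conn=16 S1=47 S2=47 S3=33 S4=30 blocked=[]
Op 3: conn=2 S1=47 S2=47 S3=19 S4=30 blocked=[]
Op 4: conn=12 S1=47 S2=47 S3=19 S4=30 blocked=[]
Op 5: conn=12 S1=47 S2=47 S3=19 S4=35 blocked=[]
Op 6: conn=12 S1=72 S2=47 S3=19 S4=35 blocked=[]
Op 7: conn=-6 S1=54 S2=47 S3=19 S4=35 blocked=[1, 2, 3, 4]
Op 8: conn=-17 S1=54 S2=47 S3=19 S4=24 blocked=[1, 2, 3, 4]
Op 9: conn=-31 S1=54 S2=33 S3=19 S4=24 blocked=[1, 2, 3, 4]
Op 10: conn=-31 S1=54 S2=33 S3=29 S4=24 blocked=[1, 2, 3, 4]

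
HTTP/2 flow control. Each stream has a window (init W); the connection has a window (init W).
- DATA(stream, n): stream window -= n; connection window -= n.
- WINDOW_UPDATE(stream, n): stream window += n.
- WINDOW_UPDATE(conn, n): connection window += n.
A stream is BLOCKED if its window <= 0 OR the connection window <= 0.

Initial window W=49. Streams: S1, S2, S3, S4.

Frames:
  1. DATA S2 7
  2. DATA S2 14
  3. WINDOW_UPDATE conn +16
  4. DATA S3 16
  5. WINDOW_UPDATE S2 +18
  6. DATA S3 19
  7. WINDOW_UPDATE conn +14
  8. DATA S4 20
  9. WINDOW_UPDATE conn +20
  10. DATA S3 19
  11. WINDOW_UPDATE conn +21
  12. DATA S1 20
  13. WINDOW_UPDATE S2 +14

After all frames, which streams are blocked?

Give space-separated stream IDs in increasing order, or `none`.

Answer: S3

Derivation:
Op 1: conn=42 S1=49 S2=42 S3=49 S4=49 blocked=[]
Op 2: conn=28 S1=49 S2=28 S3=49 S4=49 blocked=[]
Op 3: conn=44 S1=49 S2=28 S3=49 S4=49 blocked=[]
Op 4: conn=28 S1=49 S2=28 S3=33 S4=49 blocked=[]
Op 5: conn=28 S1=49 S2=46 S3=33 S4=49 blocked=[]
Op 6: conn=9 S1=49 S2=46 S3=14 S4=49 blocked=[]
Op 7: conn=23 S1=49 S2=46 S3=14 S4=49 blocked=[]
Op 8: conn=3 S1=49 S2=46 S3=14 S4=29 blocked=[]
Op 9: conn=23 S1=49 S2=46 S3=14 S4=29 blocked=[]
Op 10: conn=4 S1=49 S2=46 S3=-5 S4=29 blocked=[3]
Op 11: conn=25 S1=49 S2=46 S3=-5 S4=29 blocked=[3]
Op 12: conn=5 S1=29 S2=46 S3=-5 S4=29 blocked=[3]
Op 13: conn=5 S1=29 S2=60 S3=-5 S4=29 blocked=[3]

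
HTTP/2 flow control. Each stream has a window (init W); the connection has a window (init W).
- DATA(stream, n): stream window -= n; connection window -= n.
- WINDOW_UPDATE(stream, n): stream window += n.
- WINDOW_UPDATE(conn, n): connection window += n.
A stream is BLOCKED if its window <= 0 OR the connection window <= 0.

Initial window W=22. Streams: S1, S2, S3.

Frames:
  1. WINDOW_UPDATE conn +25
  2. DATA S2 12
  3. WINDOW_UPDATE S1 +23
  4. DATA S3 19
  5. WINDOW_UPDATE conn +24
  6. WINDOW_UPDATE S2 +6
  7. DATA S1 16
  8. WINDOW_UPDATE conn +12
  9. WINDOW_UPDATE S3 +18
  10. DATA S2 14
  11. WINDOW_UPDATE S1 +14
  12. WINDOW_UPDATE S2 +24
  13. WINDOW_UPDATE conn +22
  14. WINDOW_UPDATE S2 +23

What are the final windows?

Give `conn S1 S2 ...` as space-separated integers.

Op 1: conn=47 S1=22 S2=22 S3=22 blocked=[]
Op 2: conn=35 S1=22 S2=10 S3=22 blocked=[]
Op 3: conn=35 S1=45 S2=10 S3=22 blocked=[]
Op 4: conn=16 S1=45 S2=10 S3=3 blocked=[]
Op 5: conn=40 S1=45 S2=10 S3=3 blocked=[]
Op 6: conn=40 S1=45 S2=16 S3=3 blocked=[]
Op 7: conn=24 S1=29 S2=16 S3=3 blocked=[]
Op 8: conn=36 S1=29 S2=16 S3=3 blocked=[]
Op 9: conn=36 S1=29 S2=16 S3=21 blocked=[]
Op 10: conn=22 S1=29 S2=2 S3=21 blocked=[]
Op 11: conn=22 S1=43 S2=2 S3=21 blocked=[]
Op 12: conn=22 S1=43 S2=26 S3=21 blocked=[]
Op 13: conn=44 S1=43 S2=26 S3=21 blocked=[]
Op 14: conn=44 S1=43 S2=49 S3=21 blocked=[]

Answer: 44 43 49 21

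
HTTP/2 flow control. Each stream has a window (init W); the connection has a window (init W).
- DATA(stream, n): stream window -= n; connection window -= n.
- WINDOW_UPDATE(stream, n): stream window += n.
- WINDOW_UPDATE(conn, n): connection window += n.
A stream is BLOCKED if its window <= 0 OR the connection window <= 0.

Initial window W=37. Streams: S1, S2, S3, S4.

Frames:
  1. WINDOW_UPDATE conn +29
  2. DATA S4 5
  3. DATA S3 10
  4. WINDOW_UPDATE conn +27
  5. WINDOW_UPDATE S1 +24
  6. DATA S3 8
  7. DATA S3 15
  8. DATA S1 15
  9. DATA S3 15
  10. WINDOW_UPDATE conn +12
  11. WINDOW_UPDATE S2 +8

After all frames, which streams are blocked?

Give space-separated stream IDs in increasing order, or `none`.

Answer: S3

Derivation:
Op 1: conn=66 S1=37 S2=37 S3=37 S4=37 blocked=[]
Op 2: conn=61 S1=37 S2=37 S3=37 S4=32 blocked=[]
Op 3: conn=51 S1=37 S2=37 S3=27 S4=32 blocked=[]
Op 4: conn=78 S1=37 S2=37 S3=27 S4=32 blocked=[]
Op 5: conn=78 S1=61 S2=37 S3=27 S4=32 blocked=[]
Op 6: conn=70 S1=61 S2=37 S3=19 S4=32 blocked=[]
Op 7: conn=55 S1=61 S2=37 S3=4 S4=32 blocked=[]
Op 8: conn=40 S1=46 S2=37 S3=4 S4=32 blocked=[]
Op 9: conn=25 S1=46 S2=37 S3=-11 S4=32 blocked=[3]
Op 10: conn=37 S1=46 S2=37 S3=-11 S4=32 blocked=[3]
Op 11: conn=37 S1=46 S2=45 S3=-11 S4=32 blocked=[3]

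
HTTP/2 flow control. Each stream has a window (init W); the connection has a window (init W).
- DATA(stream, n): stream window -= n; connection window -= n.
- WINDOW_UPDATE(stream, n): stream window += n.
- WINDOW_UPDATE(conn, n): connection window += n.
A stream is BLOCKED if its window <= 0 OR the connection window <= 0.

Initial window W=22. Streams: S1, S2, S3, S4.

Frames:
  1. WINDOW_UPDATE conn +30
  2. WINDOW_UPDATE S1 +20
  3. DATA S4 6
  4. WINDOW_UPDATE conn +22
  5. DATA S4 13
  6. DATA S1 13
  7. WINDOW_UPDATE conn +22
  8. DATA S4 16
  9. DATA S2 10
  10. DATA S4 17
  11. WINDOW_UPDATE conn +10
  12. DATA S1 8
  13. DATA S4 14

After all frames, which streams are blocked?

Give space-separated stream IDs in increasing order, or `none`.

Answer: S4

Derivation:
Op 1: conn=52 S1=22 S2=22 S3=22 S4=22 blocked=[]
Op 2: conn=52 S1=42 S2=22 S3=22 S4=22 blocked=[]
Op 3: conn=46 S1=42 S2=22 S3=22 S4=16 blocked=[]
Op 4: conn=68 S1=42 S2=22 S3=22 S4=16 blocked=[]
Op 5: conn=55 S1=42 S2=22 S3=22 S4=3 blocked=[]
Op 6: conn=42 S1=29 S2=22 S3=22 S4=3 blocked=[]
Op 7: conn=64 S1=29 S2=22 S3=22 S4=3 blocked=[]
Op 8: conn=48 S1=29 S2=22 S3=22 S4=-13 blocked=[4]
Op 9: conn=38 S1=29 S2=12 S3=22 S4=-13 blocked=[4]
Op 10: conn=21 S1=29 S2=12 S3=22 S4=-30 blocked=[4]
Op 11: conn=31 S1=29 S2=12 S3=22 S4=-30 blocked=[4]
Op 12: conn=23 S1=21 S2=12 S3=22 S4=-30 blocked=[4]
Op 13: conn=9 S1=21 S2=12 S3=22 S4=-44 blocked=[4]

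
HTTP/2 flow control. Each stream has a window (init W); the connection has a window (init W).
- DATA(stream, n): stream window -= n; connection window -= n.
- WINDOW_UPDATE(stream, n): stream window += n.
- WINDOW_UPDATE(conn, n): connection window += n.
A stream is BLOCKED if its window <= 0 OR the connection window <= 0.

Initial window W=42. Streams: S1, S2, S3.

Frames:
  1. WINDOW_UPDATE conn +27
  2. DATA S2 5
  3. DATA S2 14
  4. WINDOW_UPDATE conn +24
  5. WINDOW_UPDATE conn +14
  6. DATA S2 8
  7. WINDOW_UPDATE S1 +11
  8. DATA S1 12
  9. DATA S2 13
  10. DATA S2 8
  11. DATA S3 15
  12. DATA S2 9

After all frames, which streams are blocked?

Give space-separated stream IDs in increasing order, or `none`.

Answer: S2

Derivation:
Op 1: conn=69 S1=42 S2=42 S3=42 blocked=[]
Op 2: conn=64 S1=42 S2=37 S3=42 blocked=[]
Op 3: conn=50 S1=42 S2=23 S3=42 blocked=[]
Op 4: conn=74 S1=42 S2=23 S3=42 blocked=[]
Op 5: conn=88 S1=42 S2=23 S3=42 blocked=[]
Op 6: conn=80 S1=42 S2=15 S3=42 blocked=[]
Op 7: conn=80 S1=53 S2=15 S3=42 blocked=[]
Op 8: conn=68 S1=41 S2=15 S3=42 blocked=[]
Op 9: conn=55 S1=41 S2=2 S3=42 blocked=[]
Op 10: conn=47 S1=41 S2=-6 S3=42 blocked=[2]
Op 11: conn=32 S1=41 S2=-6 S3=27 blocked=[2]
Op 12: conn=23 S1=41 S2=-15 S3=27 blocked=[2]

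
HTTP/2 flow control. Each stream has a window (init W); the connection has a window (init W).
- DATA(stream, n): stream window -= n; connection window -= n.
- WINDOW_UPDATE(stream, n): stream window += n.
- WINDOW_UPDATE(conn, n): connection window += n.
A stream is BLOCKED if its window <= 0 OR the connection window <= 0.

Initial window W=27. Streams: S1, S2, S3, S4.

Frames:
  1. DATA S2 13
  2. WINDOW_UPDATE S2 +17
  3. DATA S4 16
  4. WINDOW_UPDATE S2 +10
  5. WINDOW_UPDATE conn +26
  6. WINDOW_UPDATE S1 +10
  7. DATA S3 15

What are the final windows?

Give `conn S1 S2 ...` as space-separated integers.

Op 1: conn=14 S1=27 S2=14 S3=27 S4=27 blocked=[]
Op 2: conn=14 S1=27 S2=31 S3=27 S4=27 blocked=[]
Op 3: conn=-2 S1=27 S2=31 S3=27 S4=11 blocked=[1, 2, 3, 4]
Op 4: conn=-2 S1=27 S2=41 S3=27 S4=11 blocked=[1, 2, 3, 4]
Op 5: conn=24 S1=27 S2=41 S3=27 S4=11 blocked=[]
Op 6: conn=24 S1=37 S2=41 S3=27 S4=11 blocked=[]
Op 7: conn=9 S1=37 S2=41 S3=12 S4=11 blocked=[]

Answer: 9 37 41 12 11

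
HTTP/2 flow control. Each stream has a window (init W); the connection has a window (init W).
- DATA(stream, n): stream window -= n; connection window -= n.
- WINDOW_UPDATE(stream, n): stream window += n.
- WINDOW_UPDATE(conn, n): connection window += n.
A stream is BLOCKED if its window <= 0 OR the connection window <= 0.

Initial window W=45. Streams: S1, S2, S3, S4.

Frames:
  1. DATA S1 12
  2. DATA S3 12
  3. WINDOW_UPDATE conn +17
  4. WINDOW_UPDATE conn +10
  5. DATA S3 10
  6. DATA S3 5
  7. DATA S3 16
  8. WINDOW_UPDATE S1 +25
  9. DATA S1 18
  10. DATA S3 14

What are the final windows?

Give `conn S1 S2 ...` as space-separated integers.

Answer: -15 40 45 -12 45

Derivation:
Op 1: conn=33 S1=33 S2=45 S3=45 S4=45 blocked=[]
Op 2: conn=21 S1=33 S2=45 S3=33 S4=45 blocked=[]
Op 3: conn=38 S1=33 S2=45 S3=33 S4=45 blocked=[]
Op 4: conn=48 S1=33 S2=45 S3=33 S4=45 blocked=[]
Op 5: conn=38 S1=33 S2=45 S3=23 S4=45 blocked=[]
Op 6: conn=33 S1=33 S2=45 S3=18 S4=45 blocked=[]
Op 7: conn=17 S1=33 S2=45 S3=2 S4=45 blocked=[]
Op 8: conn=17 S1=58 S2=45 S3=2 S4=45 blocked=[]
Op 9: conn=-1 S1=40 S2=45 S3=2 S4=45 blocked=[1, 2, 3, 4]
Op 10: conn=-15 S1=40 S2=45 S3=-12 S4=45 blocked=[1, 2, 3, 4]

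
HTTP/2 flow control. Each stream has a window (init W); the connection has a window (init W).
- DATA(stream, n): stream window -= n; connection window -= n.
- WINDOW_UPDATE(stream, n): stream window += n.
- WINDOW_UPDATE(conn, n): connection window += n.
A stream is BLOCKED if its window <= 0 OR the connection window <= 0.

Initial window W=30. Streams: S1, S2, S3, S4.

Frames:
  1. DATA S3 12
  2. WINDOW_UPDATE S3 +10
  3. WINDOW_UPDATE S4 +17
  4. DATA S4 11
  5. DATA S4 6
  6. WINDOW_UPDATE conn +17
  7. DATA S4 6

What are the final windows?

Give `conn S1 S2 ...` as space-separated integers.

Op 1: conn=18 S1=30 S2=30 S3=18 S4=30 blocked=[]
Op 2: conn=18 S1=30 S2=30 S3=28 S4=30 blocked=[]
Op 3: conn=18 S1=30 S2=30 S3=28 S4=47 blocked=[]
Op 4: conn=7 S1=30 S2=30 S3=28 S4=36 blocked=[]
Op 5: conn=1 S1=30 S2=30 S3=28 S4=30 blocked=[]
Op 6: conn=18 S1=30 S2=30 S3=28 S4=30 blocked=[]
Op 7: conn=12 S1=30 S2=30 S3=28 S4=24 blocked=[]

Answer: 12 30 30 28 24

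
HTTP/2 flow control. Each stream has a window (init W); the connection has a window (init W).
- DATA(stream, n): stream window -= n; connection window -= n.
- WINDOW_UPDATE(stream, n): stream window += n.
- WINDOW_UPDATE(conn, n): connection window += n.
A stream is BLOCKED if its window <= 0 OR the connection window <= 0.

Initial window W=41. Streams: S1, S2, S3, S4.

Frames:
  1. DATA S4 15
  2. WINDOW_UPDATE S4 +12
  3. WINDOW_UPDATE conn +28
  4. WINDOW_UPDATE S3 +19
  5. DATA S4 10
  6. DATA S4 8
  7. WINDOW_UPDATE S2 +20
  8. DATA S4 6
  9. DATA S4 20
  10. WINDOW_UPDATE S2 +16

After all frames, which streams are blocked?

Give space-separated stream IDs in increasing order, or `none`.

Op 1: conn=26 S1=41 S2=41 S3=41 S4=26 blocked=[]
Op 2: conn=26 S1=41 S2=41 S3=41 S4=38 blocked=[]
Op 3: conn=54 S1=41 S2=41 S3=41 S4=38 blocked=[]
Op 4: conn=54 S1=41 S2=41 S3=60 S4=38 blocked=[]
Op 5: conn=44 S1=41 S2=41 S3=60 S4=28 blocked=[]
Op 6: conn=36 S1=41 S2=41 S3=60 S4=20 blocked=[]
Op 7: conn=36 S1=41 S2=61 S3=60 S4=20 blocked=[]
Op 8: conn=30 S1=41 S2=61 S3=60 S4=14 blocked=[]
Op 9: conn=10 S1=41 S2=61 S3=60 S4=-6 blocked=[4]
Op 10: conn=10 S1=41 S2=77 S3=60 S4=-6 blocked=[4]

Answer: S4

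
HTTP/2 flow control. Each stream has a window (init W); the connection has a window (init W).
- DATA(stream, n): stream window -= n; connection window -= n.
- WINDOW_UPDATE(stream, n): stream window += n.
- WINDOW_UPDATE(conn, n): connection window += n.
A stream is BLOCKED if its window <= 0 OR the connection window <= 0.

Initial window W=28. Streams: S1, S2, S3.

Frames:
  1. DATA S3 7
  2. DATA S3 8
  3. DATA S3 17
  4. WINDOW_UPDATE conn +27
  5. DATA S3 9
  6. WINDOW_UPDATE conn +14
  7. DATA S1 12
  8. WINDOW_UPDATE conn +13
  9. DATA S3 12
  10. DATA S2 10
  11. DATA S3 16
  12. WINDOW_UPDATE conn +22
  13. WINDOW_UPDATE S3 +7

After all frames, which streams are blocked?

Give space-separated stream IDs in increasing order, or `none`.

Answer: S3

Derivation:
Op 1: conn=21 S1=28 S2=28 S3=21 blocked=[]
Op 2: conn=13 S1=28 S2=28 S3=13 blocked=[]
Op 3: conn=-4 S1=28 S2=28 S3=-4 blocked=[1, 2, 3]
Op 4: conn=23 S1=28 S2=28 S3=-4 blocked=[3]
Op 5: conn=14 S1=28 S2=28 S3=-13 blocked=[3]
Op 6: conn=28 S1=28 S2=28 S3=-13 blocked=[3]
Op 7: conn=16 S1=16 S2=28 S3=-13 blocked=[3]
Op 8: conn=29 S1=16 S2=28 S3=-13 blocked=[3]
Op 9: conn=17 S1=16 S2=28 S3=-25 blocked=[3]
Op 10: conn=7 S1=16 S2=18 S3=-25 blocked=[3]
Op 11: conn=-9 S1=16 S2=18 S3=-41 blocked=[1, 2, 3]
Op 12: conn=13 S1=16 S2=18 S3=-41 blocked=[3]
Op 13: conn=13 S1=16 S2=18 S3=-34 blocked=[3]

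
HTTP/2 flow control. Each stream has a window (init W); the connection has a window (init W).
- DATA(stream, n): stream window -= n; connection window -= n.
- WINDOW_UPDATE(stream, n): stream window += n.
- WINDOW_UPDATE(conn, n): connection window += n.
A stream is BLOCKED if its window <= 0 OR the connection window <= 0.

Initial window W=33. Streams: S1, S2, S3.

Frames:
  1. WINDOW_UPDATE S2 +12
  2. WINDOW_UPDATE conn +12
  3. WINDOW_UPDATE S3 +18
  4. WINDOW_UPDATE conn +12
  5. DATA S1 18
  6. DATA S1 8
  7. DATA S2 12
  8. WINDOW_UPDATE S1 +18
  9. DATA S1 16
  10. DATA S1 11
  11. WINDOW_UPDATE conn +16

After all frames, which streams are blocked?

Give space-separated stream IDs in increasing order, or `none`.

Answer: S1

Derivation:
Op 1: conn=33 S1=33 S2=45 S3=33 blocked=[]
Op 2: conn=45 S1=33 S2=45 S3=33 blocked=[]
Op 3: conn=45 S1=33 S2=45 S3=51 blocked=[]
Op 4: conn=57 S1=33 S2=45 S3=51 blocked=[]
Op 5: conn=39 S1=15 S2=45 S3=51 blocked=[]
Op 6: conn=31 S1=7 S2=45 S3=51 blocked=[]
Op 7: conn=19 S1=7 S2=33 S3=51 blocked=[]
Op 8: conn=19 S1=25 S2=33 S3=51 blocked=[]
Op 9: conn=3 S1=9 S2=33 S3=51 blocked=[]
Op 10: conn=-8 S1=-2 S2=33 S3=51 blocked=[1, 2, 3]
Op 11: conn=8 S1=-2 S2=33 S3=51 blocked=[1]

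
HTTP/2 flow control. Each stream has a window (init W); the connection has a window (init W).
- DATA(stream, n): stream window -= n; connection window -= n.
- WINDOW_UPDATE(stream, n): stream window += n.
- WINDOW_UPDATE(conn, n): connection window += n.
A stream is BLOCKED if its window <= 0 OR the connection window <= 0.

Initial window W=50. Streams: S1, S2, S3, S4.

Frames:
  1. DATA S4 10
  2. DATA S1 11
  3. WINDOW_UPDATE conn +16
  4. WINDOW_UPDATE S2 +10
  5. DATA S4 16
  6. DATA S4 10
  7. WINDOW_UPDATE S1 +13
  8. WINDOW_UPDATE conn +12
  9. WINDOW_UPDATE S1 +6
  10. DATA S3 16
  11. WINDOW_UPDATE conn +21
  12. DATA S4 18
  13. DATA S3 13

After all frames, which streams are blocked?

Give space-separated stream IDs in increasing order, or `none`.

Answer: S4

Derivation:
Op 1: conn=40 S1=50 S2=50 S3=50 S4=40 blocked=[]
Op 2: conn=29 S1=39 S2=50 S3=50 S4=40 blocked=[]
Op 3: conn=45 S1=39 S2=50 S3=50 S4=40 blocked=[]
Op 4: conn=45 S1=39 S2=60 S3=50 S4=40 blocked=[]
Op 5: conn=29 S1=39 S2=60 S3=50 S4=24 blocked=[]
Op 6: conn=19 S1=39 S2=60 S3=50 S4=14 blocked=[]
Op 7: conn=19 S1=52 S2=60 S3=50 S4=14 blocked=[]
Op 8: conn=31 S1=52 S2=60 S3=50 S4=14 blocked=[]
Op 9: conn=31 S1=58 S2=60 S3=50 S4=14 blocked=[]
Op 10: conn=15 S1=58 S2=60 S3=34 S4=14 blocked=[]
Op 11: conn=36 S1=58 S2=60 S3=34 S4=14 blocked=[]
Op 12: conn=18 S1=58 S2=60 S3=34 S4=-4 blocked=[4]
Op 13: conn=5 S1=58 S2=60 S3=21 S4=-4 blocked=[4]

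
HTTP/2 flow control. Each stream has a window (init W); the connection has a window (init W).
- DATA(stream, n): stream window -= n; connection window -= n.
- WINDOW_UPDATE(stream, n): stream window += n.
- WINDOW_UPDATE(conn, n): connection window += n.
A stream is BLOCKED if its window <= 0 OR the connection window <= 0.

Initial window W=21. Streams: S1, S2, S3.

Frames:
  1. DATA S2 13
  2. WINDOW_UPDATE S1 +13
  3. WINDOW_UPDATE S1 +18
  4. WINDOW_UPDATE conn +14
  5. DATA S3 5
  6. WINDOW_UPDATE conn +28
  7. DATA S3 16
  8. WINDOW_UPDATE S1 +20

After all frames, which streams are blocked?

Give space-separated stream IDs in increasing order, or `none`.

Answer: S3

Derivation:
Op 1: conn=8 S1=21 S2=8 S3=21 blocked=[]
Op 2: conn=8 S1=34 S2=8 S3=21 blocked=[]
Op 3: conn=8 S1=52 S2=8 S3=21 blocked=[]
Op 4: conn=22 S1=52 S2=8 S3=21 blocked=[]
Op 5: conn=17 S1=52 S2=8 S3=16 blocked=[]
Op 6: conn=45 S1=52 S2=8 S3=16 blocked=[]
Op 7: conn=29 S1=52 S2=8 S3=0 blocked=[3]
Op 8: conn=29 S1=72 S2=8 S3=0 blocked=[3]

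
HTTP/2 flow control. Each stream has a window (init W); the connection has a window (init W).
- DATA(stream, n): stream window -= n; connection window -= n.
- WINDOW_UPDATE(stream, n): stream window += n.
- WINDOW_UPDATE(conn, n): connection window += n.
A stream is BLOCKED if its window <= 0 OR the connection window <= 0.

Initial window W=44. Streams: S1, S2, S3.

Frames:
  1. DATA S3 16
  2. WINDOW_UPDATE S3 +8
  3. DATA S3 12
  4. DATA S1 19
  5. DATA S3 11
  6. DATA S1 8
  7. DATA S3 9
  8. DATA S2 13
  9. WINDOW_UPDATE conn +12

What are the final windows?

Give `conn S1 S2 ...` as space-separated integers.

Answer: -32 17 31 4

Derivation:
Op 1: conn=28 S1=44 S2=44 S3=28 blocked=[]
Op 2: conn=28 S1=44 S2=44 S3=36 blocked=[]
Op 3: conn=16 S1=44 S2=44 S3=24 blocked=[]
Op 4: conn=-3 S1=25 S2=44 S3=24 blocked=[1, 2, 3]
Op 5: conn=-14 S1=25 S2=44 S3=13 blocked=[1, 2, 3]
Op 6: conn=-22 S1=17 S2=44 S3=13 blocked=[1, 2, 3]
Op 7: conn=-31 S1=17 S2=44 S3=4 blocked=[1, 2, 3]
Op 8: conn=-44 S1=17 S2=31 S3=4 blocked=[1, 2, 3]
Op 9: conn=-32 S1=17 S2=31 S3=4 blocked=[1, 2, 3]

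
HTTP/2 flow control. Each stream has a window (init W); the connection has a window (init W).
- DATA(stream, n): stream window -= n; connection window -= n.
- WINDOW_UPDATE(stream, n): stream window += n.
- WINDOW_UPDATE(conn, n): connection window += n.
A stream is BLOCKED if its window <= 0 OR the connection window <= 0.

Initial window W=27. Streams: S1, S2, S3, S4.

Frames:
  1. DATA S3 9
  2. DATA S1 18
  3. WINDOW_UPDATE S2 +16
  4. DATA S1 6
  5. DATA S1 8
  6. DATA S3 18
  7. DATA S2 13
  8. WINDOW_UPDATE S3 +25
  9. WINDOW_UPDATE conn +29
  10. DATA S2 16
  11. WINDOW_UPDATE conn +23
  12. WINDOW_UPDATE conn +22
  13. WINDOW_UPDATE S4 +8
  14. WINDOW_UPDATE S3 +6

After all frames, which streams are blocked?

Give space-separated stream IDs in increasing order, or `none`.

Answer: S1

Derivation:
Op 1: conn=18 S1=27 S2=27 S3=18 S4=27 blocked=[]
Op 2: conn=0 S1=9 S2=27 S3=18 S4=27 blocked=[1, 2, 3, 4]
Op 3: conn=0 S1=9 S2=43 S3=18 S4=27 blocked=[1, 2, 3, 4]
Op 4: conn=-6 S1=3 S2=43 S3=18 S4=27 blocked=[1, 2, 3, 4]
Op 5: conn=-14 S1=-5 S2=43 S3=18 S4=27 blocked=[1, 2, 3, 4]
Op 6: conn=-32 S1=-5 S2=43 S3=0 S4=27 blocked=[1, 2, 3, 4]
Op 7: conn=-45 S1=-5 S2=30 S3=0 S4=27 blocked=[1, 2, 3, 4]
Op 8: conn=-45 S1=-5 S2=30 S3=25 S4=27 blocked=[1, 2, 3, 4]
Op 9: conn=-16 S1=-5 S2=30 S3=25 S4=27 blocked=[1, 2, 3, 4]
Op 10: conn=-32 S1=-5 S2=14 S3=25 S4=27 blocked=[1, 2, 3, 4]
Op 11: conn=-9 S1=-5 S2=14 S3=25 S4=27 blocked=[1, 2, 3, 4]
Op 12: conn=13 S1=-5 S2=14 S3=25 S4=27 blocked=[1]
Op 13: conn=13 S1=-5 S2=14 S3=25 S4=35 blocked=[1]
Op 14: conn=13 S1=-5 S2=14 S3=31 S4=35 blocked=[1]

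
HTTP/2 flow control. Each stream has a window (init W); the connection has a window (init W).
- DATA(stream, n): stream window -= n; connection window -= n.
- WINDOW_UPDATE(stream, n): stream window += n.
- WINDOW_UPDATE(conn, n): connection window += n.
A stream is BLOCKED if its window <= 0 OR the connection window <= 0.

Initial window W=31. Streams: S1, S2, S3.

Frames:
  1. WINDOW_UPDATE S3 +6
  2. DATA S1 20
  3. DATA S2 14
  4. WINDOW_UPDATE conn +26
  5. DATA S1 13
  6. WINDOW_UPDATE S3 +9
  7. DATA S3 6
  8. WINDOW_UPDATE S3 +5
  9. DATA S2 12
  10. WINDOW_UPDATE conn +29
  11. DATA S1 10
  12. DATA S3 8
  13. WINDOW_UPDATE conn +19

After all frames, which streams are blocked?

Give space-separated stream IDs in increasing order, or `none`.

Op 1: conn=31 S1=31 S2=31 S3=37 blocked=[]
Op 2: conn=11 S1=11 S2=31 S3=37 blocked=[]
Op 3: conn=-3 S1=11 S2=17 S3=37 blocked=[1, 2, 3]
Op 4: conn=23 S1=11 S2=17 S3=37 blocked=[]
Op 5: conn=10 S1=-2 S2=17 S3=37 blocked=[1]
Op 6: conn=10 S1=-2 S2=17 S3=46 blocked=[1]
Op 7: conn=4 S1=-2 S2=17 S3=40 blocked=[1]
Op 8: conn=4 S1=-2 S2=17 S3=45 blocked=[1]
Op 9: conn=-8 S1=-2 S2=5 S3=45 blocked=[1, 2, 3]
Op 10: conn=21 S1=-2 S2=5 S3=45 blocked=[1]
Op 11: conn=11 S1=-12 S2=5 S3=45 blocked=[1]
Op 12: conn=3 S1=-12 S2=5 S3=37 blocked=[1]
Op 13: conn=22 S1=-12 S2=5 S3=37 blocked=[1]

Answer: S1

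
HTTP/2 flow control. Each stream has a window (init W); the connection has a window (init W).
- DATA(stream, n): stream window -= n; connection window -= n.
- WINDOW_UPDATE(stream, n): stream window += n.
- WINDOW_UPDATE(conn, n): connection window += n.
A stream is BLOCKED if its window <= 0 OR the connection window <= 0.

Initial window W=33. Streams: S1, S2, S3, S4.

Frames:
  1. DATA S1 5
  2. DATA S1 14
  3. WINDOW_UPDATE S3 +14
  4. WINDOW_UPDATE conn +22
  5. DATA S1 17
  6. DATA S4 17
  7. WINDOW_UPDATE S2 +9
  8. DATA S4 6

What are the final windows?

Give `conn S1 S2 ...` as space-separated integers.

Op 1: conn=28 S1=28 S2=33 S3=33 S4=33 blocked=[]
Op 2: conn=14 S1=14 S2=33 S3=33 S4=33 blocked=[]
Op 3: conn=14 S1=14 S2=33 S3=47 S4=33 blocked=[]
Op 4: conn=36 S1=14 S2=33 S3=47 S4=33 blocked=[]
Op 5: conn=19 S1=-3 S2=33 S3=47 S4=33 blocked=[1]
Op 6: conn=2 S1=-3 S2=33 S3=47 S4=16 blocked=[1]
Op 7: conn=2 S1=-3 S2=42 S3=47 S4=16 blocked=[1]
Op 8: conn=-4 S1=-3 S2=42 S3=47 S4=10 blocked=[1, 2, 3, 4]

Answer: -4 -3 42 47 10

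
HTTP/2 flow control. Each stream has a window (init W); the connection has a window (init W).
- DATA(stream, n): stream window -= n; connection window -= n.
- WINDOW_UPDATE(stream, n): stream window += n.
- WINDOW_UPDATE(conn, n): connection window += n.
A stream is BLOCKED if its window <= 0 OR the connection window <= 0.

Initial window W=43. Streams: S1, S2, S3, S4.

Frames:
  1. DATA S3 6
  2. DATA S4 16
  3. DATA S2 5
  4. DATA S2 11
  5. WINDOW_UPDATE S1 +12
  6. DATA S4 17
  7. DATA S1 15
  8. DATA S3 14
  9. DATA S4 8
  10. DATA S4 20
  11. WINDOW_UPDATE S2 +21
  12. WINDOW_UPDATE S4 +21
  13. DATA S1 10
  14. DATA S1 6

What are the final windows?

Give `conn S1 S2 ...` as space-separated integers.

Answer: -85 24 48 23 3

Derivation:
Op 1: conn=37 S1=43 S2=43 S3=37 S4=43 blocked=[]
Op 2: conn=21 S1=43 S2=43 S3=37 S4=27 blocked=[]
Op 3: conn=16 S1=43 S2=38 S3=37 S4=27 blocked=[]
Op 4: conn=5 S1=43 S2=27 S3=37 S4=27 blocked=[]
Op 5: conn=5 S1=55 S2=27 S3=37 S4=27 blocked=[]
Op 6: conn=-12 S1=55 S2=27 S3=37 S4=10 blocked=[1, 2, 3, 4]
Op 7: conn=-27 S1=40 S2=27 S3=37 S4=10 blocked=[1, 2, 3, 4]
Op 8: conn=-41 S1=40 S2=27 S3=23 S4=10 blocked=[1, 2, 3, 4]
Op 9: conn=-49 S1=40 S2=27 S3=23 S4=2 blocked=[1, 2, 3, 4]
Op 10: conn=-69 S1=40 S2=27 S3=23 S4=-18 blocked=[1, 2, 3, 4]
Op 11: conn=-69 S1=40 S2=48 S3=23 S4=-18 blocked=[1, 2, 3, 4]
Op 12: conn=-69 S1=40 S2=48 S3=23 S4=3 blocked=[1, 2, 3, 4]
Op 13: conn=-79 S1=30 S2=48 S3=23 S4=3 blocked=[1, 2, 3, 4]
Op 14: conn=-85 S1=24 S2=48 S3=23 S4=3 blocked=[1, 2, 3, 4]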